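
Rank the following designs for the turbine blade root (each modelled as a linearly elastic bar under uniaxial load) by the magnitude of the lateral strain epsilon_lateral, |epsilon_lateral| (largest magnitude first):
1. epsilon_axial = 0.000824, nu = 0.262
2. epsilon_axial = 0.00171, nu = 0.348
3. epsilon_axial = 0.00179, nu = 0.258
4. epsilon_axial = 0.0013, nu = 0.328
Model: a linearly elastic bar under uniaxial load, so epsilon_lateral = -nu·epsilon_axial (SI units).
  Case 1: epsilon_lateral = -(0.262 × 0.000824) = -0.0002159
  Case 2: epsilon_lateral = -(0.348 × 0.00171) = -0.0005951
  Case 3: epsilon_lateral = -(0.258 × 0.00179) = -0.0004618
  Case 4: epsilon_lateral = -(0.328 × 0.0013) = -0.0004264
Ordering by |epsilon_lateral|: 0.0005951 (case 2) > 0.0004618 (case 3) > 0.0004264 (case 4) > 0.0002159 (case 1)
Final answer: 2, 3, 4, 1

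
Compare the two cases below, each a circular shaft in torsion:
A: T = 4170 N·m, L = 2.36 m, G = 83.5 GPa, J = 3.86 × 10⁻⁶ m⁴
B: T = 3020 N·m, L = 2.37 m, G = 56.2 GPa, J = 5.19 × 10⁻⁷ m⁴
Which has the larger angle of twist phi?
Model: a circular shaft in torsion, so phi = (T·L) / (G·J) (SI units).
  A: phi = (4170 × 2.36) / ((8.35 × 10¹⁰) × (3.86 × 10⁻⁶)) = 0.03053 rad = 1.749°
  B: phi = (3020 × 2.37) / ((5.62 × 10¹⁰) × (5.19 × 10⁻⁷)) = 0.2454 rad = 14.06°
14.06° > 1.749°, so B is larger.
Final answer: B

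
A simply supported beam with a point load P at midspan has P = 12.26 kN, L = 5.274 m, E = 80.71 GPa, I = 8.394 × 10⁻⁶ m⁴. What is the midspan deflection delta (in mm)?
Model: a simply supported beam with a point load P at midspan, so delta = (P·L^3) / (48·E·I).
Convert to SI units:
  P = 12.26 kN = 12260 N
  E = 80.71 GPa = 8.071 × 10¹⁰ Pa
Substitute:
  delta = (12260 × 5.274^3) / (48 × (8.071 × 10¹⁰) × (8.394 × 10⁻⁶))
  delta = 0.05531 m
Convert: delta = 0.05531 m = 55.31 mm
Final answer: delta = 55.31 mm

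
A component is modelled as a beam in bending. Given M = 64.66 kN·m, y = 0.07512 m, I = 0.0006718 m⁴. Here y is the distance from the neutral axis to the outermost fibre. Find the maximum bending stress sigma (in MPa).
Model: a beam in bending, so sigma = (M·y) / I.
Convert to SI units:
  M = 64.66 kN·m = 64660 N·m
Substitute:
  sigma = (64660 × 0.07512) / 0.0006718
  sigma = 7.23 × 10⁶ Pa
Convert: sigma = 7.23 × 10⁶ Pa = 7.23 MPa
Final answer: sigma = 7.23 MPa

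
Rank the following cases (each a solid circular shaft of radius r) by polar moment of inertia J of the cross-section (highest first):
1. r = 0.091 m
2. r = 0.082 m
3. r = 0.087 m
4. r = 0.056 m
Model: a solid circular shaft of radius r, so J = (π·r^4) / 2 (SI units).
  Case 1: J = (π × 0.091^4) / 2 = 0.0001077 m⁴
  Case 2: J = (π × 0.082^4) / 2 = 7.102 × 10⁻⁵ m⁴
  Case 3: J = (π × 0.087^4) / 2 = 8.999 × 10⁻⁵ m⁴
  Case 4: J = (π × 0.056^4) / 2 = 1.545 × 10⁻⁵ m⁴
Ordering: 0.0001077 m⁴ (case 1) > 8.999 × 10⁻⁵ m⁴ (case 3) > 7.102 × 10⁻⁵ m⁴ (case 2) > 1.545 × 10⁻⁵ m⁴ (case 4)
Final answer: 1, 3, 2, 4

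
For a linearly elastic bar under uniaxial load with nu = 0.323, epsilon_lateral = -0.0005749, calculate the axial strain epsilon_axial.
Model: a linearly elastic bar under uniaxial load, so epsilon_lateral = -nu·epsilon_axial.
Solve for epsilon_axial: epsilon_axial = -epsilon_lateral / nu.
Substitute:
  epsilon_axial = -(-0.0005749) / 0.323
  epsilon_axial = 0.00178
Final answer: epsilon_axial = 0.00178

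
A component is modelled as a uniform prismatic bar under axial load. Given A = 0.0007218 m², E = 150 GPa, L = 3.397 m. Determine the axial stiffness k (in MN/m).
Model: a uniform prismatic bar under axial load, so k = (A·E) / L.
Convert to SI units:
  E = 150 GPa = 1.5 × 10¹¹ Pa
Substitute:
  k = (0.0007218 × (1.5 × 10¹¹)) / 3.397
  k = 3.187 × 10⁷ N/m
Convert: k = 3.187 × 10⁷ N/m = 31.87 MN/m
Final answer: k = 31.87 MN/m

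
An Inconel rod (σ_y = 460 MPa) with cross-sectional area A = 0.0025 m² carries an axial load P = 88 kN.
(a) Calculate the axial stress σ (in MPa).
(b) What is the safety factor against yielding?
(a) Axial stress σ = P/A. Convert P = 88 kN = 88000 N.
  σ = 88000 / 0.0025 = 3.52 × 10⁷ Pa = 35.2 MPa
(b) Safety factor SF = σ_y/σ = 460 / 35.2 = 13.07
Final answer: (a) σ = 35.2 MPa, (b) SF = 13.07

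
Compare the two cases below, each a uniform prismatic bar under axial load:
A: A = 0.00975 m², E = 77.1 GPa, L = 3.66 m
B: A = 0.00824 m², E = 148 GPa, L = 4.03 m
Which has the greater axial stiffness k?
Model: a uniform prismatic bar under axial load, so k = (A·E) / L (SI units).
  A: k = (0.00975 × (7.71 × 10¹⁰)) / 3.66 = 2.054 × 10⁸ N/m = 205.4 MN/m
  B: k = (0.00824 × (1.48 × 10¹¹)) / 4.03 = 3.026 × 10⁸ N/m = 302.6 MN/m
302.6 MN/m > 205.4 MN/m, so B is larger.
Final answer: B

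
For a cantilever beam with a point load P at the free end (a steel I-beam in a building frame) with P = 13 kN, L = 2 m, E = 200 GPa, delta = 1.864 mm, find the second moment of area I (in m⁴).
Model: a cantilever beam with a point load P at the free end, so delta = (P·L^3) / (3·E·I).
Solve for I: I = (P·L^3) / (3·delta·E).
Convert to SI units:
  P = 13 kN = 13000 N
  E = 200 GPa = 2 × 10¹¹ Pa
  delta = 1.864 mm = 0.001864 m
Substitute:
  I = (13000 × 2^3) / (3 × 0.001864 × (2 × 10¹¹))
  I = 9.299 × 10⁻⁵ m⁴
Final answer: I = 9.299 × 10⁻⁵ m⁴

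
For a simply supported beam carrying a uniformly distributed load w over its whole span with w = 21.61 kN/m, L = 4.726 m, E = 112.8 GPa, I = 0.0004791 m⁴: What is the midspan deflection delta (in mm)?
Model: a simply supported beam carrying a uniformly distributed load w over its whole span, so delta = (5·w·L^4) / (384·E·I).
Convert to SI units:
  w = 21.61 kN/m = 21610 N/m
  E = 112.8 GPa = 1.128 × 10¹¹ Pa
Substitute:
  delta = (5 × 21610 × 4.726^4) / (384 × (1.128 × 10¹¹) × 0.0004791)
  delta = 0.002597 m
Convert: delta = 0.002597 m = 2.597 mm
Final answer: delta = 2.597 mm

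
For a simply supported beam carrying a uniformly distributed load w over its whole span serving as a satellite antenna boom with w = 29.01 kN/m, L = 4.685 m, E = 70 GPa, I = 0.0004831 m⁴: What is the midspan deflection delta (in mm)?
Model: a simply supported beam carrying a uniformly distributed load w over its whole span, so delta = (5·w·L^4) / (384·E·I).
Convert to SI units:
  w = 29.01 kN/m = 29010 N/m
  E = 70 GPa = 7 × 10¹⁰ Pa
Substitute:
  delta = (5 × 29010 × 4.685^4) / (384 × (7 × 10¹⁰) × 0.0004831)
  delta = 0.005381 m
Convert: delta = 0.005381 m = 5.381 mm
Final answer: delta = 5.381 mm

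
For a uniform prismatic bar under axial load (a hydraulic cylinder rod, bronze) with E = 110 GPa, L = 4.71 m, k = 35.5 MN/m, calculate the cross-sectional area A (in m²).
Model: a uniform prismatic bar under axial load, so k = (A·E) / L.
Solve for A: A = (k·L) / E.
Convert to SI units:
  E = 110 GPa = 1.1 × 10¹¹ Pa
  k = 35.5 MN/m = 3.55 × 10⁷ N/m
Substitute:
  A = ((3.55 × 10⁷) × 4.71) / (1.1 × 10¹¹)
  A = 0.00152 m²
Final answer: A = 0.00152 m²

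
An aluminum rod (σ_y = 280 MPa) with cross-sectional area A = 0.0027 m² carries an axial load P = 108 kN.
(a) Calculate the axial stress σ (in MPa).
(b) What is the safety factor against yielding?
(a) Axial stress σ = P/A. Convert P = 108 kN = 108000 N.
  σ = 108000 / 0.0027 = 4 × 10⁷ Pa = 40 MPa
(b) Safety factor SF = σ_y/σ = 280 / 40 = 7
Final answer: (a) σ = 40 MPa, (b) SF = 7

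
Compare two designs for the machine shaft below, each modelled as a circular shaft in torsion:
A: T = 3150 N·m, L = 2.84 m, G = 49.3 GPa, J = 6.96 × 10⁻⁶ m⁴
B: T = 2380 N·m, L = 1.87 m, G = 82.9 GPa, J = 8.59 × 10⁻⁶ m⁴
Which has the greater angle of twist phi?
Model: a circular shaft in torsion, so phi = (T·L) / (G·J) (SI units).
  A: phi = (3150 × 2.84) / ((4.93 × 10¹⁰) × (6.96 × 10⁻⁶)) = 0.02607 rad = 1.494°
  B: phi = (2380 × 1.87) / ((8.29 × 10¹⁰) × (8.59 × 10⁻⁶)) = 0.00625 rad = 0.3581°
1.494° > 0.3581°, so A is larger.
Final answer: A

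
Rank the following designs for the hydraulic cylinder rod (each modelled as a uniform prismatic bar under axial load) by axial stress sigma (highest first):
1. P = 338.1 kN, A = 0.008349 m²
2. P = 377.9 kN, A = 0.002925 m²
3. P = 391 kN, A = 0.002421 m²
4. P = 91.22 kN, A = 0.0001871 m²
Model: a uniform prismatic bar under axial load, so sigma = P / A (SI units).
  Case 1: sigma = 338100 / 0.008349 = 4.05 × 10⁷ Pa = 40.5 MPa
  Case 2: sigma = 377900 / 0.002925 = 1.292 × 10⁸ Pa = 129.2 MPa
  Case 3: sigma = 391000 / 0.002421 = 1.615 × 10⁸ Pa = 161.5 MPa
  Case 4: sigma = 91220 / 0.0001871 = 4.875 × 10⁸ Pa = 487.5 MPa
Ordering: 487.5 MPa (case 4) > 161.5 MPa (case 3) > 129.2 MPa (case 2) > 40.5 MPa (case 1)
Final answer: 4, 3, 2, 1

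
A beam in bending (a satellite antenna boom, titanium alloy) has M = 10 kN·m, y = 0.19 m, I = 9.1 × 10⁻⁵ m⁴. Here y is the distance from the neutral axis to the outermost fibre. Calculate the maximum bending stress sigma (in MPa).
Model: a beam in bending, so sigma = (M·y) / I.
Convert to SI units:
  M = 10 kN·m = 10000 N·m
Substitute:
  sigma = (10000 × 0.19) / (9.1 × 10⁻⁵)
  sigma = 2.088 × 10⁷ Pa
Convert: sigma = 2.088 × 10⁷ Pa = 20.88 MPa
Final answer: sigma = 20.88 MPa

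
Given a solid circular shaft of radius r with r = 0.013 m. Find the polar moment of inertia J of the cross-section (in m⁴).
Model: a solid circular shaft of radius r, so J = (π·r^4) / 2.
Substitute:
  J = (π × 0.013^4) / 2
  J = 4.486 × 10⁻⁸ m⁴
Final answer: J = 4.486 × 10⁻⁸ m⁴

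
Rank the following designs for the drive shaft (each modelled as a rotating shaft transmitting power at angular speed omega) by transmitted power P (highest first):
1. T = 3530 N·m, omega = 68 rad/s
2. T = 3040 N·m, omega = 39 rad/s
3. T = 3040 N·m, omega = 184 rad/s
Model: a rotating shaft transmitting power at angular speed omega, so P = T·omega (SI units).
  Case 1: P = 3530 × 68 = 240000 W = 240 kW
  Case 2: P = 3040 × 39 = 118600 W = 118.6 kW
  Case 3: P = 3040 × 184 = 559400 W = 559.4 kW
Ordering: 559.4 kW (case 3) > 240 kW (case 1) > 118.6 kW (case 2)
Final answer: 3, 1, 2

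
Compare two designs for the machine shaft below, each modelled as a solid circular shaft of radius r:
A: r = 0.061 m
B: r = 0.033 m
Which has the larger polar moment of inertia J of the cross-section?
Model: a solid circular shaft of radius r, so J = (π·r^4) / 2 (SI units).
  A: J = (π × 0.061^4) / 2 = 2.175 × 10⁻⁵ m⁴
  B: J = (π × 0.033^4) / 2 = 1.863 × 10⁻⁶ m⁴
2.175 × 10⁻⁵ m⁴ > 1.863 × 10⁻⁶ m⁴, so A is larger.
Final answer: A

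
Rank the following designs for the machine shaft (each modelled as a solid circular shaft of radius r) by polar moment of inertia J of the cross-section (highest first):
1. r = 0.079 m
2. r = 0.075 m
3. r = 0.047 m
Model: a solid circular shaft of radius r, so J = (π·r^4) / 2 (SI units).
  Case 1: J = (π × 0.079^4) / 2 = 6.118 × 10⁻⁵ m⁴
  Case 2: J = (π × 0.075^4) / 2 = 4.97 × 10⁻⁵ m⁴
  Case 3: J = (π × 0.047^4) / 2 = 7.665 × 10⁻⁶ m⁴
Ordering: 6.118 × 10⁻⁵ m⁴ (case 1) > 4.97 × 10⁻⁵ m⁴ (case 2) > 7.665 × 10⁻⁶ m⁴ (case 3)
Final answer: 1, 2, 3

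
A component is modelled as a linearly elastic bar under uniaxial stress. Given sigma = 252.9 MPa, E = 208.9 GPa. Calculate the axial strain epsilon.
Model: a linearly elastic bar under uniaxial stress, so epsilon = sigma / E.
Convert to SI units:
  sigma = 252.9 MPa = 2.529 × 10⁸ Pa
  E = 208.9 GPa = 2.089 × 10¹¹ Pa
Substitute:
  epsilon = (2.529 × 10⁸) / (2.089 × 10¹¹)
  epsilon = 0.001211
Final answer: epsilon = 0.001211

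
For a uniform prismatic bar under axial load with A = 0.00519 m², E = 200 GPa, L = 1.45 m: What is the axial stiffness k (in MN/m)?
Model: a uniform prismatic bar under axial load, so k = (A·E) / L.
Convert to SI units:
  E = 200 GPa = 2 × 10¹¹ Pa
Substitute:
  k = (0.00519 × (2 × 10¹¹)) / 1.45
  k = 7.159 × 10⁸ N/m
Convert: k = 7.159 × 10⁸ N/m = 715.9 MN/m
Final answer: k = 715.9 MN/m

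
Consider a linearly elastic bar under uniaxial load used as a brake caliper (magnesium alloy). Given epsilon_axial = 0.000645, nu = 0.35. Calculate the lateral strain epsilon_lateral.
Model: a linearly elastic bar under uniaxial load, so epsilon_lateral = -nu·epsilon_axial.
Substitute:
  epsilon_lateral = -(0.35 × 0.000645)
  epsilon_lateral = -0.0002257
Final answer: epsilon_lateral = -0.0002257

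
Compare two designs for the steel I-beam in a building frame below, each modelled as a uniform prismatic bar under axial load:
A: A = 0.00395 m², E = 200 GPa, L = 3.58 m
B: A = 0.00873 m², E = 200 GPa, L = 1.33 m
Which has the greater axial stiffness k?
Model: a uniform prismatic bar under axial load, so k = (A·E) / L (SI units).
  A: k = (0.00395 × (2 × 10¹¹)) / 3.58 = 2.207 × 10⁸ N/m = 220.7 MN/m
  B: k = (0.00873 × (2 × 10¹¹)) / 1.33 = 1.313 × 10⁹ N/m = 1313 MN/m
1313 MN/m > 220.7 MN/m, so B is larger.
Final answer: B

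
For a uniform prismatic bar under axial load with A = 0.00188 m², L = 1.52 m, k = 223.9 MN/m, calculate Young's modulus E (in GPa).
Model: a uniform prismatic bar under axial load, so k = (A·E) / L.
Solve for E: E = (k·L) / A.
Convert to SI units:
  k = 223.9 MN/m = 2.239 × 10⁸ N/m
Substitute:
  E = ((2.239 × 10⁸) × 1.52) / 0.00188
  E = 1.81 × 10¹¹ Pa
Convert: E = 1.81 × 10¹¹ Pa = 181 GPa
Final answer: E = 181 GPa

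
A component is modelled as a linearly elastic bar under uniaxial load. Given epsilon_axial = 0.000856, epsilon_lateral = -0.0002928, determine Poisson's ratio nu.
Model: a linearly elastic bar under uniaxial load, so epsilon_lateral = -nu·epsilon_axial.
Solve for nu: nu = -epsilon_lateral / epsilon_axial.
Substitute:
  nu = -(-0.0002928) / 0.000856
  nu = 0.3421
Final answer: nu = 0.3421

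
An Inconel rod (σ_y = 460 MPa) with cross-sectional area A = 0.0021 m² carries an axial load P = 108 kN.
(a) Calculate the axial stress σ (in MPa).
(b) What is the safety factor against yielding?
(a) Axial stress σ = P/A. Convert P = 108 kN = 108000 N.
  σ = 108000 / 0.0021 = 5.143 × 10⁷ Pa = 51.43 MPa
(b) Safety factor SF = σ_y/σ = 460 / 51.43 = 8.944
Final answer: (a) σ = 51.43 MPa, (b) SF = 8.944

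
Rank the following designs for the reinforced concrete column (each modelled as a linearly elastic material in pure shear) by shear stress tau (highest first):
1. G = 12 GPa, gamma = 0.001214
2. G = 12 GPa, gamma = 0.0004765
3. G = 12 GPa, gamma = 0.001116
Model: a linearly elastic material in pure shear, so tau = G·gamma (SI units).
  Case 1: tau = (1.2 × 10¹⁰) × 0.001214 = 1.457 × 10⁷ Pa = 14.57 MPa
  Case 2: tau = (1.2 × 10¹⁰) × 0.0004765 = 5.718 × 10⁶ Pa = 5.718 MPa
  Case 3: tau = (1.2 × 10¹⁰) × 0.001116 = 1.339 × 10⁷ Pa = 13.39 MPa
Ordering: 14.57 MPa (case 1) > 13.39 MPa (case 3) > 5.718 MPa (case 2)
Final answer: 1, 3, 2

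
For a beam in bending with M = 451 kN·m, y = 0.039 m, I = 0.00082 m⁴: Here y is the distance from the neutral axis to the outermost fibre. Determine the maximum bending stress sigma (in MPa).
Model: a beam in bending, so sigma = (M·y) / I.
Convert to SI units:
  M = 451 kN·m = 451000 N·m
Substitute:
  sigma = (451000 × 0.039) / 0.00082
  sigma = 2.145 × 10⁷ Pa
Convert: sigma = 2.145 × 10⁷ Pa = 21.45 MPa
Final answer: sigma = 21.45 MPa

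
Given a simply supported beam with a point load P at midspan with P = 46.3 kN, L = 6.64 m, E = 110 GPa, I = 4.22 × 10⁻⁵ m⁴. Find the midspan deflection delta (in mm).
Model: a simply supported beam with a point load P at midspan, so delta = (P·L^3) / (48·E·I).
Convert to SI units:
  P = 46.3 kN = 46300 N
  E = 110 GPa = 1.1 × 10¹¹ Pa
Substitute:
  delta = (46300 × 6.64^3) / (48 × (1.1 × 10¹¹) × (4.22 × 10⁻⁵))
  delta = 0.06083 m
Convert: delta = 0.06083 m = 60.83 mm
Final answer: delta = 60.83 mm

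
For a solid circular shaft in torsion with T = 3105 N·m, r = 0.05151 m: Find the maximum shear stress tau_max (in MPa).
Model: a solid circular shaft in torsion, so tau_max = (2·T) / (π·r^3).
Substitute:
  tau_max = (2 × 3105) / (π × 0.05151^3)
  tau_max = 1.446 × 10⁷ Pa
Convert: tau_max = 1.446 × 10⁷ Pa = 14.46 MPa
Final answer: tau_max = 14.46 MPa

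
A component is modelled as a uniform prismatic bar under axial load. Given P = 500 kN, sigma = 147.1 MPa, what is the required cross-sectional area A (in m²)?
Model: a uniform prismatic bar under axial load, so sigma = P / A.
Solve for A: A = P / sigma.
Convert to SI units:
  P = 500 kN = 500000 N
  sigma = 147.1 MPa = 1.471 × 10⁸ Pa
Substitute:
  A = 500000 / (1.471 × 10⁸)
  A = 0.003399 m²
Final answer: A = 0.003399 m²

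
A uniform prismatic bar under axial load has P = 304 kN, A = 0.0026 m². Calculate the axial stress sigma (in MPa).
Model: a uniform prismatic bar under axial load, so sigma = P / A.
Convert to SI units:
  P = 304 kN = 304000 N
Substitute:
  sigma = 304000 / 0.0026
  sigma = 1.169 × 10⁸ Pa
Convert: sigma = 1.169 × 10⁸ Pa = 116.9 MPa
Final answer: sigma = 116.9 MPa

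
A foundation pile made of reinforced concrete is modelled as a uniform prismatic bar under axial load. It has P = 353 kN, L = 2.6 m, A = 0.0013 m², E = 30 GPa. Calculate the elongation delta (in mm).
Model: a uniform prismatic bar under axial load, so delta = (P·L) / (A·E).
Convert to SI units:
  P = 353 kN = 353000 N
  E = 30 GPa = 3 × 10¹⁰ Pa
Substitute:
  delta = (353000 × 2.6) / (0.0013 × (3 × 10¹⁰))
  delta = 0.02353 m
Convert: delta = 0.02353 m = 23.53 mm
Final answer: delta = 23.53 mm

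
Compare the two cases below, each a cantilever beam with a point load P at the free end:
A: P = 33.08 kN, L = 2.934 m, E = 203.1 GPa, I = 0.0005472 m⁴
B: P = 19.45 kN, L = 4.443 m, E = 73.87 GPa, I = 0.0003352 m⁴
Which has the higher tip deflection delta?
Model: a cantilever beam with a point load P at the free end, so delta = (P·L^3) / (3·E·I) (SI units).
  A: delta = (33080 × 2.934^3) / (3 × (2.031 × 10¹¹) × 0.0005472) = 0.002506 m = 2.506 mm
  B: delta = (19450 × 4.443^3) / (3 × (7.387 × 10¹⁰) × 0.0003352) = 0.02296 m = 22.96 mm
22.96 mm > 2.506 mm, so B is larger.
Final answer: B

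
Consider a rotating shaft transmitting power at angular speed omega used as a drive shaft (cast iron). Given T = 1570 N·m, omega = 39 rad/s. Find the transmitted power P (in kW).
Model: a rotating shaft transmitting power at angular speed omega, so P = T·omega.
Substitute:
  P = 1570 × 39
  P = 61230 W
Convert: P = 61230 W = 61.23 kW
Final answer: P = 61.23 kW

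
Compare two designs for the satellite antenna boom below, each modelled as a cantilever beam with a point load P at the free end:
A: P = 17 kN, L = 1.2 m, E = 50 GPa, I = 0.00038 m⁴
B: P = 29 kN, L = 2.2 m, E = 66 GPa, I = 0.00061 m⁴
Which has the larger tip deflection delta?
Model: a cantilever beam with a point load P at the free end, so delta = (P·L^3) / (3·E·I) (SI units).
  A: delta = (17000 × 1.2^3) / (3 × (5 × 10¹⁰) × 0.00038) = 0.0005154 m = 0.5154 mm
  B: delta = (29000 × 2.2^3) / (3 × (6.6 × 10¹⁰) × 0.00061) = 0.002557 m = 2.557 mm
2.557 mm > 0.5154 mm, so B is larger.
Final answer: B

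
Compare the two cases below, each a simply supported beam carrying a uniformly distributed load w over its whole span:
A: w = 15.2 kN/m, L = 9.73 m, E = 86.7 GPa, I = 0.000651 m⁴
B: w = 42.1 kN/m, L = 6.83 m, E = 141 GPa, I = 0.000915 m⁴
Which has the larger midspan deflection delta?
Model: a simply supported beam carrying a uniformly distributed load w over its whole span, so delta = (5·w·L^4) / (384·E·I) (SI units).
  A: delta = (5 × 15200 × 9.73^4) / (384 × (8.67 × 10¹⁰) × 0.000651) = 0.03143 m = 31.43 mm
  B: delta = (5 × 42100 × 6.83^4) / (384 × (1.41 × 10¹¹) × 0.000915) = 0.009246 m = 9.246 mm
31.43 mm > 9.246 mm, so A is larger.
Final answer: A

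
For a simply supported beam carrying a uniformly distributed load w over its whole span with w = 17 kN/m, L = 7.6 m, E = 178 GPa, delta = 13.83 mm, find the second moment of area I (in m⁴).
Model: a simply supported beam carrying a uniformly distributed load w over its whole span, so delta = (5·w·L^4) / (384·E·I).
Solve for I: I = (5·w·L^4) / (384·delta·E).
Convert to SI units:
  w = 17 kN/m = 17000 N/m
  E = 178 GPa = 1.78 × 10¹¹ Pa
  delta = 13.83 mm = 0.01383 m
Substitute:
  I = (5 × 17000 × 7.6^4) / (384 × 0.01383 × (1.78 × 10¹¹))
  I = 0.0003 m⁴
Final answer: I = 0.0003 m⁴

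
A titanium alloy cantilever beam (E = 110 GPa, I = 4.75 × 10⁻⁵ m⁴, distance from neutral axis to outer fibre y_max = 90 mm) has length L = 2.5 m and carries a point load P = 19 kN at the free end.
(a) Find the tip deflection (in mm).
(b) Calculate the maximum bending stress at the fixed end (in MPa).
(a) Tip deflection of a cantilever with an end point load: δ = P·L^3 / (3·E·I). Convert P = 19 kN = 19000 N, E = 110 GPa = 1.1 × 10¹¹ Pa.
  δ = (19000 × 2.5^3) / (3 × (1.1 × 10¹¹) × (4.75 × 10⁻⁵)) = 0.01894 m = 18.94 mm
(b) Maximum bending moment at the fixed end: M = P·L = 19000 × 2.5 = 47500 N·m. Convert y_max = 90 mm = 0.09 m.
  σ = M·y_max / I = (47500 × 0.09) / (4.75 × 10⁻⁵) = 9 × 10⁷ Pa = 90 MPa
Final answer: (a) δ = 18.94 mm, (b) σ = 90 MPa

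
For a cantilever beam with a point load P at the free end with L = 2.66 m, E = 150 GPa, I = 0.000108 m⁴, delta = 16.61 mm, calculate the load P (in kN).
Model: a cantilever beam with a point load P at the free end, so delta = (P·L^3) / (3·E·I).
Solve for P: P = (3·delta·E·I) / L^3.
Convert to SI units:
  E = 150 GPa = 1.5 × 10¹¹ Pa
  delta = 16.61 mm = 0.01661 m
Substitute:
  P = (3 × 0.01661 × (1.5 × 10¹¹) × 0.000108) / 2.66^3
  P = 42890 N
Convert: P = 42890 N = 42.89 kN
Final answer: P = 42.89 kN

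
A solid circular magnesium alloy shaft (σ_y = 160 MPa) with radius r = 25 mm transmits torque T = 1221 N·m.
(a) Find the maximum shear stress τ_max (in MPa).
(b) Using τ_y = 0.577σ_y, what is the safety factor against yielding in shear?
(a) For a solid circular shaft, τ_max = T·r/J with J = π·r^4/2, i.e. τ_max = 2·T / (π·r^3). Convert r = 25 mm = 0.025 m.
  τ_max = (2 × 1221) / (π × 0.025^3) = 4.975 × 10⁷ Pa = 49.75 MPa
(b) τ_y = 0.577 × 160 = 92.32 MPa
  SF = τ_y/τ_max = 92.32 / 49.75 = 1.856
Final answer: (a) τ_max = 49.75 MPa, (b) SF = 1.856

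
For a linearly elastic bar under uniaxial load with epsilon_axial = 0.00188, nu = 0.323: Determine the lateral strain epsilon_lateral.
Model: a linearly elastic bar under uniaxial load, so epsilon_lateral = -nu·epsilon_axial.
Substitute:
  epsilon_lateral = -(0.323 × 0.00188)
  epsilon_lateral = -0.0006072
Final answer: epsilon_lateral = -0.0006072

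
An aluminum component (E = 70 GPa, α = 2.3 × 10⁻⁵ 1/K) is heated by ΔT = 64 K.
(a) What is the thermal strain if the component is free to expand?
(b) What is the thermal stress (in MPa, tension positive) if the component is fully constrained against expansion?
(a) Free thermal strain ε_th = α·ΔT = (2.3 × 10⁻⁵) × 64 = 0.001472
(b) Fully constrained, the expansion is suppressed, so σ = -E·α·ΔT. Convert E = 70 GPa = 7 × 10¹⁰ Pa.
  σ = -(7 × 10¹⁰) × (2.3 × 10⁻⁵) × 64 = -1.03 × 10⁸ Pa = -103 MPa (compressive)
Final answer: (a) ε_th = 0.001472, (b) σ = -103 MPa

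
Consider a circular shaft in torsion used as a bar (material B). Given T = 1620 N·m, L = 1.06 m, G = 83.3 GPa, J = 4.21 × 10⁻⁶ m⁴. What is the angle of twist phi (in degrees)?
Model: a circular shaft in torsion, so phi = (T·L) / (G·J).
Convert to SI units:
  G = 83.3 GPa = 8.33 × 10¹⁰ Pa
Substitute:
  phi = (1620 × 1.06) / ((8.33 × 10¹⁰) × (4.21 × 10⁻⁶))
  phi = 0.004897 rad
Convert to degrees: phi = 0.004897 × 180/π = 0.2806°
Final answer: phi = 0.2806°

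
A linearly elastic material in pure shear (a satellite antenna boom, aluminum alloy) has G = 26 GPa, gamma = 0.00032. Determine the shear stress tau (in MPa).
Model: a linearly elastic material in pure shear, so tau = G·gamma.
Convert to SI units:
  G = 26 GPa = 2.6 × 10¹⁰ Pa
Substitute:
  tau = (2.6 × 10¹⁰) × 0.00032
  tau = 8.32 × 10⁶ Pa
Convert: tau = 8.32 × 10⁶ Pa = 8.32 MPa
Final answer: tau = 8.32 MPa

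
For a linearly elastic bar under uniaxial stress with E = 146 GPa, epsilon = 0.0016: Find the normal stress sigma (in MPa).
Model: a linearly elastic bar under uniaxial stress, so sigma = E·epsilon.
Convert to SI units:
  E = 146 GPa = 1.46 × 10¹¹ Pa
Substitute:
  sigma = (1.46 × 10¹¹) × 0.0016
  sigma = 2.336 × 10⁸ Pa
Convert: sigma = 2.336 × 10⁸ Pa = 233.6 MPa
Final answer: sigma = 233.6 MPa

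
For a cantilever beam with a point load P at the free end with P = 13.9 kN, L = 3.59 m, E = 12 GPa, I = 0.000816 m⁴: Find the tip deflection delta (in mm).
Model: a cantilever beam with a point load P at the free end, so delta = (P·L^3) / (3·E·I).
Convert to SI units:
  P = 13.9 kN = 13900 N
  E = 12 GPa = 1.2 × 10¹⁰ Pa
Substitute:
  delta = (13900 × 3.59^3) / (3 × (1.2 × 10¹⁰) × 0.000816)
  delta = 0.02189 m
Convert: delta = 0.02189 m = 21.89 mm
Final answer: delta = 21.89 mm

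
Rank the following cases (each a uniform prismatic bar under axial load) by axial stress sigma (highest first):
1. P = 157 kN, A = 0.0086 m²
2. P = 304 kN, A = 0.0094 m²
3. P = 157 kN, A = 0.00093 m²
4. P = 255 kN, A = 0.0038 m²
Model: a uniform prismatic bar under axial load, so sigma = P / A (SI units).
  Case 1: sigma = 157000 / 0.0086 = 1.826 × 10⁷ Pa = 18.26 MPa
  Case 2: sigma = 304000 / 0.0094 = 3.234 × 10⁷ Pa = 32.34 MPa
  Case 3: sigma = 157000 / 0.00093 = 1.688 × 10⁸ Pa = 168.8 MPa
  Case 4: sigma = 255000 / 0.0038 = 6.711 × 10⁷ Pa = 67.11 MPa
Ordering: 168.8 MPa (case 3) > 67.11 MPa (case 4) > 32.34 MPa (case 2) > 18.26 MPa (case 1)
Final answer: 3, 4, 2, 1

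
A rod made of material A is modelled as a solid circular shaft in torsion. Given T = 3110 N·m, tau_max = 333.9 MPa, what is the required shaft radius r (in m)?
Model: a solid circular shaft in torsion, so tau_max = (2·T) / (π·r^3).
Solve for r: r = ((2·T) / (π·tau_max))^(1/3).
Convert to SI units:
  tau_max = 333.9 MPa = 3.339 × 10⁸ Pa
Substitute:
  r = ((2 × 3110) / (π × (3.339 × 10⁸)))^(1/3)
  r = 0.0181 m
Final answer: r = 0.0181 m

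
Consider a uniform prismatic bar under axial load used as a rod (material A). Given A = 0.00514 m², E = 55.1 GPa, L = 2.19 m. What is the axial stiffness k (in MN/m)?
Model: a uniform prismatic bar under axial load, so k = (A·E) / L.
Convert to SI units:
  E = 55.1 GPa = 5.51 × 10¹⁰ Pa
Substitute:
  k = (0.00514 × (5.51 × 10¹⁰)) / 2.19
  k = 1.293 × 10⁸ N/m
Convert: k = 1.293 × 10⁸ N/m = 129.3 MN/m
Final answer: k = 129.3 MN/m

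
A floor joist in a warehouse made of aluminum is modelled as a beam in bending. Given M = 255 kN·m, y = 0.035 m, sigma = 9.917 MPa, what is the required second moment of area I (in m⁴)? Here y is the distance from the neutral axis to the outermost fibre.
Model: a beam in bending, so sigma = (M·y) / I.
Solve for I: I = (M·y) / sigma.
Convert to SI units:
  M = 255 kN·m = 255000 N·m
  sigma = 9.917 MPa = 9.917 × 10⁶ Pa
Substitute:
  I = (255000 × 0.035) / (9.917 × 10⁶)
  I = 0.0009 m⁴
Final answer: I = 0.0009 m⁴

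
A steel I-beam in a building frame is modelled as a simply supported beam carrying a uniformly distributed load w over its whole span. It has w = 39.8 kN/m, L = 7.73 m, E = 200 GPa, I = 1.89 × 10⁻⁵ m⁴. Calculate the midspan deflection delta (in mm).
Model: a simply supported beam carrying a uniformly distributed load w over its whole span, so delta = (5·w·L^4) / (384·E·I).
Convert to SI units:
  w = 39.8 kN/m = 39800 N/m
  E = 200 GPa = 2 × 10¹¹ Pa
Substitute:
  delta = (5 × 39800 × 7.73^4) / (384 × (2 × 10¹¹) × (1.89 × 10⁻⁵))
  delta = 0.4895 m
Convert: delta = 0.4895 m = 489.5 mm
Final answer: delta = 489.5 mm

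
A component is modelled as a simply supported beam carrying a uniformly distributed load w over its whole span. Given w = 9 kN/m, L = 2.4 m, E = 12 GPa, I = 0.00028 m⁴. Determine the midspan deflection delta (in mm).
Model: a simply supported beam carrying a uniformly distributed load w over its whole span, so delta = (5·w·L^4) / (384·E·I).
Convert to SI units:
  w = 9 kN/m = 9000 N/m
  E = 12 GPa = 1.2 × 10¹⁰ Pa
Substitute:
  delta = (5 × 9000 × 2.4^4) / (384 × (1.2 × 10¹⁰) × 0.00028)
  delta = 0.001157 m
Convert: delta = 0.001157 m = 1.157 mm
Final answer: delta = 1.157 mm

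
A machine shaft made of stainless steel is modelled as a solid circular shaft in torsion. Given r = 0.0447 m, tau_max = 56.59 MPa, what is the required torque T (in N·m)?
Model: a solid circular shaft in torsion, so tau_max = (2·T) / (π·r^3).
Solve for T: T = (π·tau_max·r^3) / 2.
Convert to SI units:
  tau_max = 56.59 MPa = 5.659 × 10⁷ Pa
Substitute:
  T = (π × (5.659 × 10⁷) × 0.0447^3) / 2
  T = 7939 N·m
Final answer: T = 7939 N·m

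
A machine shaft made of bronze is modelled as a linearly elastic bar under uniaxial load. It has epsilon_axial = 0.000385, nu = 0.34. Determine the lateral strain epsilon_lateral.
Model: a linearly elastic bar under uniaxial load, so epsilon_lateral = -nu·epsilon_axial.
Substitute:
  epsilon_lateral = -(0.34 × 0.000385)
  epsilon_lateral = -0.0001309
Final answer: epsilon_lateral = -0.0001309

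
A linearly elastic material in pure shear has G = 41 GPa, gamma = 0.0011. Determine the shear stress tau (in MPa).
Model: a linearly elastic material in pure shear, so tau = G·gamma.
Convert to SI units:
  G = 41 GPa = 4.1 × 10¹⁰ Pa
Substitute:
  tau = (4.1 × 10¹⁰) × 0.0011
  tau = 4.51 × 10⁷ Pa
Convert: tau = 4.51 × 10⁷ Pa = 45.1 MPa
Final answer: tau = 45.1 MPa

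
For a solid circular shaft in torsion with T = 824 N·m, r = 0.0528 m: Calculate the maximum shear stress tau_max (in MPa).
Model: a solid circular shaft in torsion, so tau_max = (2·T) / (π·r^3).
Substitute:
  tau_max = (2 × 824) / (π × 0.0528^3)
  tau_max = 3.564 × 10⁶ Pa
Convert: tau_max = 3.564 × 10⁶ Pa = 3.564 MPa
Final answer: tau_max = 3.564 MPa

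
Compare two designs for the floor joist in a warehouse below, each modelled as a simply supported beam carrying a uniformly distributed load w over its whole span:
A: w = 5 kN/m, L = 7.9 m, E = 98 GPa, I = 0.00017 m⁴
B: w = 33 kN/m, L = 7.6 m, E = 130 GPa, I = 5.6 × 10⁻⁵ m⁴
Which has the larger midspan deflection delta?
Model: a simply supported beam carrying a uniformly distributed load w over its whole span, so delta = (5·w·L^4) / (384·E·I) (SI units).
  A: delta = (5 × 5000 × 7.9^4) / (384 × (9.8 × 10¹⁰) × 0.00017) = 0.01522 m = 15.22 mm
  B: delta = (5 × 33000 × 7.6^4) / (384 × (1.3 × 10¹¹) × (5.6 × 10⁻⁵)) = 0.1969 m = 196.9 mm
196.9 mm > 15.22 mm, so B is larger.
Final answer: B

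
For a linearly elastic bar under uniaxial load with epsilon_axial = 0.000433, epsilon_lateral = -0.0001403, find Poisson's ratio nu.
Model: a linearly elastic bar under uniaxial load, so epsilon_lateral = -nu·epsilon_axial.
Solve for nu: nu = -epsilon_lateral / epsilon_axial.
Substitute:
  nu = -(-0.0001403) / 0.000433
  nu = 0.324
Final answer: nu = 0.324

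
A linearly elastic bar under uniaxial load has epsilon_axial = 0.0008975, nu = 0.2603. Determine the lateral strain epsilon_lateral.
Model: a linearly elastic bar under uniaxial load, so epsilon_lateral = -nu·epsilon_axial.
Substitute:
  epsilon_lateral = -(0.2603 × 0.0008975)
  epsilon_lateral = -0.0002336
Final answer: epsilon_lateral = -0.0002336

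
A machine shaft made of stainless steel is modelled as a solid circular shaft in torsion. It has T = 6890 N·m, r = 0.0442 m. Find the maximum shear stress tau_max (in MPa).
Model: a solid circular shaft in torsion, so tau_max = (2·T) / (π·r^3).
Substitute:
  tau_max = (2 × 6890) / (π × 0.0442^3)
  tau_max = 5.08 × 10⁷ Pa
Convert: tau_max = 5.08 × 10⁷ Pa = 50.8 MPa
Final answer: tau_max = 50.8 MPa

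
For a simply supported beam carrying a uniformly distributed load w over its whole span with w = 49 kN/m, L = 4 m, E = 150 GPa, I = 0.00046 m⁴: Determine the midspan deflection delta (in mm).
Model: a simply supported beam carrying a uniformly distributed load w over its whole span, so delta = (5·w·L^4) / (384·E·I).
Convert to SI units:
  w = 49 kN/m = 49000 N/m
  E = 150 GPa = 1.5 × 10¹¹ Pa
Substitute:
  delta = (5 × 49000 × 4^4) / (384 × (1.5 × 10¹¹) × 0.00046)
  delta = 0.002367 m
Convert: delta = 0.002367 m = 2.367 mm
Final answer: delta = 2.367 mm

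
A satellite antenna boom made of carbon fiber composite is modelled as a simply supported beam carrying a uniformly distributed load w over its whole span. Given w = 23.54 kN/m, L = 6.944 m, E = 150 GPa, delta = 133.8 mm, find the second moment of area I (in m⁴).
Model: a simply supported beam carrying a uniformly distributed load w over its whole span, so delta = (5·w·L^4) / (384·E·I).
Solve for I: I = (5·w·L^4) / (384·delta·E).
Convert to SI units:
  w = 23.54 kN/m = 23540 N/m
  E = 150 GPa = 1.5 × 10¹¹ Pa
  delta = 133.8 mm = 0.1338 m
Substitute:
  I = (5 × 23540 × 6.944^4) / (384 × 0.1338 × (1.5 × 10¹¹))
  I = 3.551 × 10⁻⁵ m⁴
Final answer: I = 3.551 × 10⁻⁵ m⁴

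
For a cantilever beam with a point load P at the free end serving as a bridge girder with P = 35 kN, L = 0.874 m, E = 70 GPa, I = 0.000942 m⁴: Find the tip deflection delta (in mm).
Model: a cantilever beam with a point load P at the free end, so delta = (P·L^3) / (3·E·I).
Convert to SI units:
  P = 35 kN = 35000 N
  E = 70 GPa = 7 × 10¹⁰ Pa
Substitute:
  delta = (35000 × 0.874^3) / (3 × (7 × 10¹⁰) × 0.000942)
  delta = 0.0001181 m
Convert: delta = 0.0001181 m = 0.1181 mm
Final answer: delta = 0.1181 mm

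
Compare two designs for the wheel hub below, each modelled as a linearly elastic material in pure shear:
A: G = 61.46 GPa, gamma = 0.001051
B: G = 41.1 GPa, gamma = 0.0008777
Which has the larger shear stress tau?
Model: a linearly elastic material in pure shear, so tau = G·gamma (SI units).
  A: tau = (6.146 × 10¹⁰) × 0.001051 = 6.459 × 10⁷ Pa = 64.59 MPa
  B: tau = (4.11 × 10¹⁰) × 0.0008777 = 3.607 × 10⁷ Pa = 36.07 MPa
64.59 MPa > 36.07 MPa, so A is larger.
Final answer: A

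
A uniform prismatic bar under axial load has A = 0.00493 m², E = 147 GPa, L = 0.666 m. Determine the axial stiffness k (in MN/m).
Model: a uniform prismatic bar under axial load, so k = (A·E) / L.
Convert to SI units:
  E = 147 GPa = 1.47 × 10¹¹ Pa
Substitute:
  k = (0.00493 × (1.47 × 10¹¹)) / 0.666
  k = 1.088 × 10⁹ N/m
Convert: k = 1.088 × 10⁹ N/m = 1088 MN/m
Final answer: k = 1088 MN/m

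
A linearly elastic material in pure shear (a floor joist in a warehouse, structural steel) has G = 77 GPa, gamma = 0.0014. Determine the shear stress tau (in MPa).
Model: a linearly elastic material in pure shear, so tau = G·gamma.
Convert to SI units:
  G = 77 GPa = 7.7 × 10¹⁰ Pa
Substitute:
  tau = (7.7 × 10¹⁰) × 0.0014
  tau = 1.078 × 10⁸ Pa
Convert: tau = 1.078 × 10⁸ Pa = 107.8 MPa
Final answer: tau = 107.8 MPa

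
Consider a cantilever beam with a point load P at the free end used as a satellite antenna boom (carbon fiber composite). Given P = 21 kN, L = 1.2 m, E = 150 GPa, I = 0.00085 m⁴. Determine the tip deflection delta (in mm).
Model: a cantilever beam with a point load P at the free end, so delta = (P·L^3) / (3·E·I).
Convert to SI units:
  P = 21 kN = 21000 N
  E = 150 GPa = 1.5 × 10¹¹ Pa
Substitute:
  delta = (21000 × 1.2^3) / (3 × (1.5 × 10¹¹) × 0.00085)
  delta = 9.487 × 10⁻⁵ m
Convert: delta = 9.487 × 10⁻⁵ m = 0.09487 mm
Final answer: delta = 0.09487 mm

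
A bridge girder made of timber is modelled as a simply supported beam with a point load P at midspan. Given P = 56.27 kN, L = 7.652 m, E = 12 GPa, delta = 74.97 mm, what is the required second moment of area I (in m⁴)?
Model: a simply supported beam with a point load P at midspan, so delta = (P·L^3) / (48·E·I).
Solve for I: I = (P·L^3) / (48·delta·E).
Convert to SI units:
  P = 56.27 kN = 56270 N
  E = 12 GPa = 1.2 × 10¹⁰ Pa
  delta = 74.97 mm = 0.07497 m
Substitute:
  I = (56270 × 7.652^3) / (48 × 0.07497 × (1.2 × 10¹⁰))
  I = 0.0005838 m⁴
Final answer: I = 0.0005838 m⁴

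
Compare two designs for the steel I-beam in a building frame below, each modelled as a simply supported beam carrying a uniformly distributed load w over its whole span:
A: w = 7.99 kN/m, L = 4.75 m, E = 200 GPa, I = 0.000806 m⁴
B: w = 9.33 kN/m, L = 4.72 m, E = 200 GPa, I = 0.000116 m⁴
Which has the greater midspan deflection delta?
Model: a simply supported beam carrying a uniformly distributed load w over its whole span, so delta = (5·w·L^4) / (384·E·I) (SI units).
  A: delta = (5 × 7990 × 4.75^4) / (384 × (2 × 10¹¹) × 0.000806) = 0.0003285 m = 0.3285 mm
  B: delta = (5 × 9330 × 4.72^4) / (384 × (2 × 10¹¹) × 0.000116) = 0.002599 m = 2.599 mm
2.599 mm > 0.3285 mm, so B is larger.
Final answer: B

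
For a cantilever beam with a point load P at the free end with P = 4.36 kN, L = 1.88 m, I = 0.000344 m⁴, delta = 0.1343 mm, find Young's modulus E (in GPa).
Model: a cantilever beam with a point load P at the free end, so delta = (P·L^3) / (3·E·I).
Solve for E: E = (P·L^3) / (3·delta·I).
Convert to SI units:
  P = 4.36 kN = 4360 N
  delta = 0.1343 mm = 0.0001343 m
Substitute:
  E = (4360 × 1.88^3) / (3 × 0.0001343 × 0.000344)
  E = 2.09 × 10¹¹ Pa
Convert: E = 2.09 × 10¹¹ Pa = 209 GPa
Final answer: E = 209 GPa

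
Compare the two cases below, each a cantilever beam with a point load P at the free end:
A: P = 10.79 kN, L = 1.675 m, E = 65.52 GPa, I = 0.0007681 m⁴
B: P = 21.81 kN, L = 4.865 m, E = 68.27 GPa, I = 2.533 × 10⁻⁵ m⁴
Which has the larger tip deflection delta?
Model: a cantilever beam with a point load P at the free end, so delta = (P·L^3) / (3·E·I) (SI units).
  A: delta = (10790 × 1.675^3) / (3 × (6.552 × 10¹⁰) × 0.0007681) = 0.0003359 m = 0.3359 mm
  B: delta = (21810 × 4.865^3) / (3 × (6.827 × 10¹⁰) × (2.533 × 10⁻⁵)) = 0.4841 m = 484.1 mm
484.1 mm > 0.3359 mm, so B is larger.
Final answer: B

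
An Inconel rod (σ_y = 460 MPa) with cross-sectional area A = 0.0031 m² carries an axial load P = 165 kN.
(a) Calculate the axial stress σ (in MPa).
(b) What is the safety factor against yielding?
(a) Axial stress σ = P/A. Convert P = 165 kN = 165000 N.
  σ = 165000 / 0.0031 = 5.323 × 10⁷ Pa = 53.23 MPa
(b) Safety factor SF = σ_y/σ = 460 / 53.23 = 8.642
Final answer: (a) σ = 53.23 MPa, (b) SF = 8.642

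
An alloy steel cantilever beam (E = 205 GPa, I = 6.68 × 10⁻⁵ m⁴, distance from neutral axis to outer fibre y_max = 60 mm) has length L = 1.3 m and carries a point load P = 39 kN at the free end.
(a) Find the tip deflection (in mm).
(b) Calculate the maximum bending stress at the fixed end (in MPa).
(a) Tip deflection of a cantilever with an end point load: δ = P·L^3 / (3·E·I). Convert P = 39 kN = 39000 N, E = 205 GPa = 2.05 × 10¹¹ Pa.
  δ = (39000 × 1.3^3) / (3 × (2.05 × 10¹¹) × (6.68 × 10⁻⁵)) = 0.002086 m = 2.086 mm
(b) Maximum bending moment at the fixed end: M = P·L = 39000 × 1.3 = 50700 N·m. Convert y_max = 60 mm = 0.06 m.
  σ = M·y_max / I = (50700 × 0.06) / (6.68 × 10⁻⁵) = 4.554 × 10⁷ Pa = 45.54 MPa
Final answer: (a) δ = 2.086 mm, (b) σ = 45.54 MPa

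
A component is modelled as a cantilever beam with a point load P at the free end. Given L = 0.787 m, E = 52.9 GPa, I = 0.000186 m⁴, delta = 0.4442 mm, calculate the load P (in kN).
Model: a cantilever beam with a point load P at the free end, so delta = (P·L^3) / (3·E·I).
Solve for P: P = (3·delta·E·I) / L^3.
Convert to SI units:
  E = 52.9 GPa = 5.29 × 10¹⁰ Pa
  delta = 0.4442 mm = 0.0004442 m
Substitute:
  P = (3 × 0.0004442 × (5.29 × 10¹⁰) × 0.000186) / 0.787^3
  P = 26900 N
Convert: P = 26900 N = 26.9 kN
Final answer: P = 26.9 kN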